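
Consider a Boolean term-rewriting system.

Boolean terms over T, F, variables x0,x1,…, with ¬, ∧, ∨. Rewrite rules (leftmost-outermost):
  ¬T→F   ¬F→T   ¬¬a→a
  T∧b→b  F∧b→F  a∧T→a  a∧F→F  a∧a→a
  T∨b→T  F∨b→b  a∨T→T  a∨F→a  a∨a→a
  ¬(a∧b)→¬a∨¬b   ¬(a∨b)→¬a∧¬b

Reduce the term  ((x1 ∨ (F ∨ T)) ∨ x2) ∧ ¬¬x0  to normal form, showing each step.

  start: ((x1 ∨ (F ∨ T)) ∨ x2) ∧ ¬¬x0
  →1  ((x1 ∨ T) ∨ x2) ∧ ¬¬x0
  →2  (T ∨ x2) ∧ ¬¬x0
  →3  T ∧ ¬¬x0
  →4  ¬¬x0
  →5  x0

Answer: normal form = x0  (in 5 steps)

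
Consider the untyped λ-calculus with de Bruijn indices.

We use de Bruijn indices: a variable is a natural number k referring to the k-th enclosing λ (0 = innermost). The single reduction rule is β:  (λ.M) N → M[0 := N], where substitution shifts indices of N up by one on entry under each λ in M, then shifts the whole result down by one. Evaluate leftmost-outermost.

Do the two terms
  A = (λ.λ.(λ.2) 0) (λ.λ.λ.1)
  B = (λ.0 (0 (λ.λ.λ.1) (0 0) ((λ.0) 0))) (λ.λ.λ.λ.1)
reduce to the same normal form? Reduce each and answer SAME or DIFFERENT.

Answer: DIFFERENT — A ⇓ λ.λ.λ.λ.1, B ⇓ λ.λ.λ.1

Working:
Term A:
  start: (λ.λ.(λ.2) 0) (λ.λ.λ.1)
  step 1: λ.(λ.λ.λ.λ.1) 0
  step 2: λ.λ.λ.λ.1

Term B:
  start: (λ.0 (0 (λ.λ.λ.1) (0 0) ((λ.0) 0))) (λ.λ.λ.λ.1)
  step 1: (λ.λ.λ.λ.1) ((λ.λ.λ.λ.1) (λ.λ.λ.1) ((λ.λ.λ.λ.1) (λ.λ.λ.λ.1)) ((λ.0) (λ.λ.λ.λ.1)))
  step 2: λ.λ.λ.1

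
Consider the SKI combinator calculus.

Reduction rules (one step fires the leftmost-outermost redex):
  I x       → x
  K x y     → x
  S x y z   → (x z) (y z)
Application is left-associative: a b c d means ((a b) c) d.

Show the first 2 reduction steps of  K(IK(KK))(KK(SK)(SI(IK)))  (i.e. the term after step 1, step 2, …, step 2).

  start: K(IK(KK))(KK(SK)(SI(IK)))
  step 1: IK(KK)
  step 2: K(KK)

Answer: after 2 steps: K(KK)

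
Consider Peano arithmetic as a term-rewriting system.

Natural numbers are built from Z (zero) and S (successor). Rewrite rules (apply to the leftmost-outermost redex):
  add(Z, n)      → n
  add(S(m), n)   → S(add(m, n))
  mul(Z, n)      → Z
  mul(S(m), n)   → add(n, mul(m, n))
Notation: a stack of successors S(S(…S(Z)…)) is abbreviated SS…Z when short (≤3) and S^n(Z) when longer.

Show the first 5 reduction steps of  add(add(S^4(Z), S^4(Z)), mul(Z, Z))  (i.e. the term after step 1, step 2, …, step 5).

Answer: after 5 steps: S(S(add(S(add(SZ, S^4(Z))), mul(Z, Z))))

Reduction:
  start: add(add(S^4(Z), S^4(Z)), mul(Z, Z))
  [1] add(S(add(SSSZ, S^4(Z))), mul(Z, Z))
  [2] S(add(add(SSSZ, S^4(Z)), mul(Z, Z)))
  [3] S(add(S(add(SSZ, S^4(Z))), mul(Z, Z)))
  [4] S(S(add(add(SSZ, S^4(Z)), mul(Z, Z))))
  [5] S(S(add(S(add(SZ, S^4(Z))), mul(Z, Z))))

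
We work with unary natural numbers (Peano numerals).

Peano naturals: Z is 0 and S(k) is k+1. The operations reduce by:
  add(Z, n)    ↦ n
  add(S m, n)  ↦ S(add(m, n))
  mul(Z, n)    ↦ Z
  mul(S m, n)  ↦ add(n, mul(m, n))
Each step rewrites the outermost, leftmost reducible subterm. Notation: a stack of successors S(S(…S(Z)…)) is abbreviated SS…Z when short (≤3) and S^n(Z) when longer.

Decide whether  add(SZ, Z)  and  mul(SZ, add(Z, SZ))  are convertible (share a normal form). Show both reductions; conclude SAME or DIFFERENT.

Answer: SAME — A ⇓ SZ, B ⇓ SZ

Reduction:
Term A:
  start: add(SZ, Z)
  →1  S(add(Z, Z))
  →2  SZ

Term B:
  start: mul(SZ, add(Z, SZ))
  →1  add(add(Z, SZ), mul(Z, add(Z, SZ)))
  →2  add(SZ, mul(Z, add(Z, SZ)))
  →3  S(add(Z, mul(Z, add(Z, SZ))))
  →4  S(mul(Z, add(Z, SZ)))
  →5  SZ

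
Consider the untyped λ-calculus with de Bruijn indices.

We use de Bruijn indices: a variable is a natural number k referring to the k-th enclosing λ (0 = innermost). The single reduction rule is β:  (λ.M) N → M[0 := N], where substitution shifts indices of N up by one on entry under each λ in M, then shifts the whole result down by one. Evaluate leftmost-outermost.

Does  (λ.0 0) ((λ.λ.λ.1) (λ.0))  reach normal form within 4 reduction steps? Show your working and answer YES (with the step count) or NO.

  start: (λ.0 0) ((λ.λ.λ.1) (λ.0))
  step 1: (λ.λ.λ.1) (λ.0) ((λ.λ.λ.1) (λ.0))
  step 2: (λ.λ.1) ((λ.λ.λ.1) (λ.0))
  step 3: λ.(λ.λ.λ.1) (λ.0)
  step 4: λ.λ.λ.1

Answer: YES — reaches normal form λ.λ.λ.1 in 4 ≤ 4 steps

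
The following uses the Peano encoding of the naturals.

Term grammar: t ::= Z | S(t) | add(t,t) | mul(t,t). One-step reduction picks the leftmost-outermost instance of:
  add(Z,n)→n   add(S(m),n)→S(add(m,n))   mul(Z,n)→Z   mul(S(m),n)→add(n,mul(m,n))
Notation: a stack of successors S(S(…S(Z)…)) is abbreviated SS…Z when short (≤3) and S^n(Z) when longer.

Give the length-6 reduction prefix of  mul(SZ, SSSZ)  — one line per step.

Answer: after 6 steps: SSSZ

Derivation:
  start: mul(SZ, SSSZ)
  step 1: add(SSSZ, mul(Z, SSSZ))
  step 2: S(add(SSZ, mul(Z, SSSZ)))
  step 3: S(S(add(SZ, mul(Z, SSSZ))))
  step 4: S(S(S(add(Z, mul(Z, SSSZ)))))
  step 5: S(S(S(mul(Z, SSSZ))))
  step 6: SSSZ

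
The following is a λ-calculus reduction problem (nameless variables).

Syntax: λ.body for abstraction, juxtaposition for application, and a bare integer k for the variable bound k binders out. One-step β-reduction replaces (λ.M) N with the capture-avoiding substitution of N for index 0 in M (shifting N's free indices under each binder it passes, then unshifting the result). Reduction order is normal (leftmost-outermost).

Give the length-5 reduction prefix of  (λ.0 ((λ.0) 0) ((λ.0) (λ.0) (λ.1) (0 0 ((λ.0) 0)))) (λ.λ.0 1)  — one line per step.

  start: (λ.0 ((λ.0) 0) ((λ.0) (λ.0) (λ.1) (0 0 ((λ.0) 0)))) (λ.λ.0 1)
  step 1: (λ.λ.0 1) ((λ.0) (λ.λ.0 1)) ((λ.0) (λ.0) (λ.λ.λ.0 1) ((λ.λ.0 1) (λ.λ.0 1) ((λ.0) (λ.λ.0 1))))
  step 2: (λ.0 ((λ.0) (λ.λ.0 1))) ((λ.0) (λ.0) (λ.λ.λ.0 1) ((λ.λ.0 1) (λ.λ.0 1) ((λ.0) (λ.λ.0 1))))
  step 3: (λ.0) (λ.0) (λ.λ.λ.0 1) ((λ.λ.0 1) (λ.λ.0 1) ((λ.0) (λ.λ.0 1))) ((λ.0) (λ.λ.0 1))
  step 4: (λ.0) (λ.λ.λ.0 1) ((λ.λ.0 1) (λ.λ.0 1) ((λ.0) (λ.λ.0 1))) ((λ.0) (λ.λ.0 1))
  step 5: (λ.λ.λ.0 1) ((λ.λ.0 1) (λ.λ.0 1) ((λ.0) (λ.λ.0 1))) ((λ.0) (λ.λ.0 1))

Answer: after 5 steps: (λ.λ.λ.0 1) ((λ.λ.0 1) (λ.λ.0 1) ((λ.0) (λ.λ.0 1))) ((λ.0) (λ.λ.0 1))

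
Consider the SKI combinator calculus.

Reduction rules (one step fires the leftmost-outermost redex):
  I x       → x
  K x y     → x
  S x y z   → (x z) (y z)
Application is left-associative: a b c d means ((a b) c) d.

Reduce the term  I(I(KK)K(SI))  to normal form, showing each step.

Answer: normal form = K(SI)  (in 3 steps)

Derivation:
  start: I(I(KK)K(SI))
  step 1: I(KK)K(SI)
  step 2: KKK(SI)
  step 3: K(SI)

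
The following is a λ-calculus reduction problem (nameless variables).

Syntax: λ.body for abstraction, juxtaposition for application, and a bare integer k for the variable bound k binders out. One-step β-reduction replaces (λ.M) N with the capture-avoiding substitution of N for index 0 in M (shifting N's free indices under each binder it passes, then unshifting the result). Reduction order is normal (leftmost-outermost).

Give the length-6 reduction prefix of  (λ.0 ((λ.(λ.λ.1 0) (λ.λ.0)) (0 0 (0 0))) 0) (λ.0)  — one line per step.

  start: (λ.0 ((λ.(λ.λ.1 0) (λ.λ.0)) (0 0 (0 0))) 0) (λ.0)
  step 1: (λ.0) ((λ.(λ.λ.1 0) (λ.λ.0)) ((λ.0) (λ.0) ((λ.0) (λ.0)))) (λ.0)
  step 2: (λ.(λ.λ.1 0) (λ.λ.0)) ((λ.0) (λ.0) ((λ.0) (λ.0))) (λ.0)
  step 3: (λ.λ.1 0) (λ.λ.0) (λ.0)
  step 4: (λ.(λ.λ.0) 0) (λ.0)
  step 5: (λ.λ.0) (λ.0)
  step 6: λ.0

Answer: after 6 steps: λ.0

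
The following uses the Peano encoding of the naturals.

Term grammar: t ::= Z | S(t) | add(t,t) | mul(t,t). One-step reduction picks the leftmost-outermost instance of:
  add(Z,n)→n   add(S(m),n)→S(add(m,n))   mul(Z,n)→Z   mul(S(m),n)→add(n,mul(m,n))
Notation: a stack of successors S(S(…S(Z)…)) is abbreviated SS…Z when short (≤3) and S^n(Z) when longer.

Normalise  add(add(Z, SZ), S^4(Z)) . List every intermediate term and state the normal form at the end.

Answer: normal form = S^5(Z)  (in 3 steps)

Derivation:
  start: add(add(Z, SZ), S^4(Z))
  [1] add(SZ, S^4(Z))
  [2] S(add(Z, S^4(Z)))
  [3] S^5(Z)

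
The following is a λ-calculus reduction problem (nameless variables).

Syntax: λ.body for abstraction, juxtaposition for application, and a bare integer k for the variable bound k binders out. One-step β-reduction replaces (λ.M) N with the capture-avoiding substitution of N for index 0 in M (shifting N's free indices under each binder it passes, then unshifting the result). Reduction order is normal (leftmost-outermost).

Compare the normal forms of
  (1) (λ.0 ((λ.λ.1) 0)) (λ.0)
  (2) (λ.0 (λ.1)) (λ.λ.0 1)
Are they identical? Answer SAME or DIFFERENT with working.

Answer: DIFFERENT — A ⇓ λ.λ.0, B ⇓ λ.0 (λ.λ.λ.0 1)

Derivation:
Term A:
  start: (λ.0 ((λ.λ.1) 0)) (λ.0)
  [1] (λ.0) ((λ.λ.1) (λ.0))
  [2] (λ.λ.1) (λ.0)
  [3] λ.λ.0

Term B:
  start: (λ.0 (λ.1)) (λ.λ.0 1)
  [1] (λ.λ.0 1) (λ.λ.λ.0 1)
  [2] λ.0 (λ.λ.λ.0 1)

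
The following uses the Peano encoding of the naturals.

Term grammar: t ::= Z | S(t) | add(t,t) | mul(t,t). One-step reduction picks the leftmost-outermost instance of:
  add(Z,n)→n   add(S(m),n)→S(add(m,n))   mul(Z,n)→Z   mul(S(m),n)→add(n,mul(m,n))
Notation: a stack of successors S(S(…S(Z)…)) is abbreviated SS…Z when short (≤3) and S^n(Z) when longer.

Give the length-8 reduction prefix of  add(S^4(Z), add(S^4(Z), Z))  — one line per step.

Answer: after 8 steps: S(S(S(S(S(S(S(add(SZ, Z))))))))

Derivation:
  start: add(S^4(Z), add(S^4(Z), Z))
  [1] S(add(SSSZ, add(S^4(Z), Z)))
  [2] S(S(add(SSZ, add(S^4(Z), Z))))
  [3] S(S(S(add(SZ, add(S^4(Z), Z)))))
  [4] S(S(S(S(add(Z, add(S^4(Z), Z))))))
  [5] S(S(S(S(add(S^4(Z), Z)))))
  [6] S(S(S(S(S(add(SSSZ, Z))))))
  [7] S(S(S(S(S(S(add(SSZ, Z)))))))
  [8] S(S(S(S(S(S(S(add(SZ, Z))))))))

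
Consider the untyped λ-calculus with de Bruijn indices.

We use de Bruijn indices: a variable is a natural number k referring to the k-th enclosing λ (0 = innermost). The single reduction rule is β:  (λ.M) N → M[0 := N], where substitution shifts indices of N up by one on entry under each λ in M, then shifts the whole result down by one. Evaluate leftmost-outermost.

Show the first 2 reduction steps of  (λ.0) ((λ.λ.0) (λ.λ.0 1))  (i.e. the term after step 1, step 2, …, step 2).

  start: (λ.0) ((λ.λ.0) (λ.λ.0 1))
  →1  (λ.λ.0) (λ.λ.0 1)
  →2  λ.0

Answer: after 2 steps: λ.0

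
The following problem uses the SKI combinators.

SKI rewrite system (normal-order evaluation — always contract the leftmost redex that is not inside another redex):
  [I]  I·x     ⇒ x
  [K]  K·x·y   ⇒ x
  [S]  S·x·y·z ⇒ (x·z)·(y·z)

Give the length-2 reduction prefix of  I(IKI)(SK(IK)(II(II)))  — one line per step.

Answer: after 2 steps: KI(SK(IK)(II(II)))

Reduction:
  start: I(IKI)(SK(IK)(II(II)))
  [1] IKI(SK(IK)(II(II)))
  [2] KI(SK(IK)(II(II)))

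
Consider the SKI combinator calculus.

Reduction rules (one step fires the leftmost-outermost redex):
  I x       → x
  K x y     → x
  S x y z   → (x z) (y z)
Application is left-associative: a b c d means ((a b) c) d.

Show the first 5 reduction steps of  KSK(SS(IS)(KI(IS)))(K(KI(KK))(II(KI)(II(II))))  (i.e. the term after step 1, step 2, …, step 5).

Answer: after 5 steps: S(SI(SI))(K(KI(KK))(II(KI)(II(II))))

Working:
  start: KSK(SS(IS)(KI(IS)))(K(KI(KK))(II(KI)(II(II))))
  step 1: S(SS(IS)(KI(IS)))(K(KI(KK))(II(KI)(II(II))))
  step 2: S(S(KI(IS))(IS(KI(IS))))(K(KI(KK))(II(KI)(II(II))))
  step 3: S(SI(IS(KI(IS))))(K(KI(KK))(II(KI)(II(II))))
  step 4: S(SI(S(KI(IS))))(K(KI(KK))(II(KI)(II(II))))
  step 5: S(SI(SI))(K(KI(KK))(II(KI)(II(II))))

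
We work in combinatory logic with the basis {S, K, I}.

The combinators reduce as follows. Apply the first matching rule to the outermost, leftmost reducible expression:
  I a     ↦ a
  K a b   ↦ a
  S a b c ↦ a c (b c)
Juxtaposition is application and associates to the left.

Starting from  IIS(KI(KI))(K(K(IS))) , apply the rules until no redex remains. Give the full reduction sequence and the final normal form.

Answer: normal form = SI(K(KS))  (in 4 steps)

Working:
  start: IIS(KI(KI))(K(K(IS)))
  →1  IS(KI(KI))(K(K(IS)))
  →2  S(KI(KI))(K(K(IS)))
  →3  SI(K(K(IS)))
  →4  SI(K(KS))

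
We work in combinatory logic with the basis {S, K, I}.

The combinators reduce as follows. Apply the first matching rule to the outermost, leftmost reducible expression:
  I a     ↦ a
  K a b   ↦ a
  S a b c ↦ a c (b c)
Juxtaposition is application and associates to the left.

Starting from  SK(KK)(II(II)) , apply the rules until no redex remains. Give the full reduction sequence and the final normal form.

Answer: normal form = I  (in 5 steps)

Reduction:
  start: SK(KK)(II(II))
  [1] K(II(II))(KK(II(II)))
  [2] II(II)
  [3] I(II)
  [4] II
  [5] I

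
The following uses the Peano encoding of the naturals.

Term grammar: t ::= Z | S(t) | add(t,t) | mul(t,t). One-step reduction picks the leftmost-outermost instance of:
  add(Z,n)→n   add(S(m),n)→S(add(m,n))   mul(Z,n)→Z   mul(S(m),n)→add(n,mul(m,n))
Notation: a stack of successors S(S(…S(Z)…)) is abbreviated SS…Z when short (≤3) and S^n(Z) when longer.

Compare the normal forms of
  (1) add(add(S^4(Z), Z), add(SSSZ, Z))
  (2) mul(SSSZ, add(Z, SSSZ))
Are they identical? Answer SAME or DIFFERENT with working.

Term A:
  start: add(add(S^4(Z), Z), add(SSSZ, Z))
  step 1: add(S(add(SSSZ, Z)), add(SSSZ, Z))
  step 2: S(add(add(SSSZ, Z), add(SSSZ, Z)))
  step 3: S(add(S(add(SSZ, Z)), add(SSSZ, Z)))
  step 4: S(S(add(add(SSZ, Z), add(SSSZ, Z))))
  step 5: S(S(add(S(add(SZ, Z)), add(SSSZ, Z))))
  step 6: S(S(S(add(add(SZ, Z), add(SSSZ, Z)))))
  step 7: S(S(S(add(S(add(Z, Z)), add(SSSZ, Z)))))
  step 8: S(S(S(S(add(add(Z, Z), add(SSSZ, Z))))))
  step 9: S(S(S(S(add(Z, add(SSSZ, Z))))))
  step 10: S(S(S(S(add(SSSZ, Z)))))
  step 11: S(S(S(S(S(add(SSZ, Z))))))
  step 12: S(S(S(S(S(S(add(SZ, Z)))))))
  step 13: S(S(S(S(S(S(S(add(Z, Z))))))))
  step 14: S^7(Z)

Term B:
  start: mul(SSSZ, add(Z, SSSZ))
  step 1: add(add(Z, SSSZ), mul(SSZ, add(Z, SSSZ)))
  step 2: add(SSSZ, mul(SSZ, add(Z, SSSZ)))
  step 3: S(add(SSZ, mul(SSZ, add(Z, SSSZ))))
  step 4: S(S(add(SZ, mul(SSZ, add(Z, SSSZ)))))
  step 5: S(S(S(add(Z, mul(SSZ, add(Z, SSSZ))))))
  step 6: S(S(S(mul(SSZ, add(Z, SSSZ)))))
  step 7: S(S(S(add(add(Z, SSSZ), mul(SZ, add(Z, SSSZ))))))
  step 8: S(S(S(add(SSSZ, mul(SZ, add(Z, SSSZ))))))
  step 9: S(S(S(S(add(SSZ, mul(SZ, add(Z, SSSZ)))))))
  step 10: S(S(S(S(S(add(SZ, mul(SZ, add(Z, SSSZ))))))))
  step 11: S(S(S(S(S(S(add(Z, mul(SZ, add(Z, SSSZ)))))))))
  step 12: S(S(S(S(S(S(mul(SZ, add(Z, SSSZ))))))))
  step 13: S(S(S(S(S(S(add(add(Z, SSSZ), mul(Z, add(Z, SSSZ)))))))))
  step 14: S(S(S(S(S(S(add(SSSZ, mul(Z, add(Z, SSSZ)))))))))
  step 15: S(S(S(S(S(S(S(add(SSZ, mul(Z, add(Z, SSSZ))))))))))
  step 16: S(S(S(S(S(S(S(S(add(SZ, mul(Z, add(Z, SSSZ)))))))))))
  step 17: S(S(S(S(S(S(S(S(S(add(Z, mul(Z, add(Z, SSSZ))))))))))))
  step 18: S(S(S(S(S(S(S(S(S(mul(Z, add(Z, SSSZ)))))))))))
  step 19: S^9(Z)

Answer: DIFFERENT — A ⇓ S^7(Z), B ⇓ S^9(Z)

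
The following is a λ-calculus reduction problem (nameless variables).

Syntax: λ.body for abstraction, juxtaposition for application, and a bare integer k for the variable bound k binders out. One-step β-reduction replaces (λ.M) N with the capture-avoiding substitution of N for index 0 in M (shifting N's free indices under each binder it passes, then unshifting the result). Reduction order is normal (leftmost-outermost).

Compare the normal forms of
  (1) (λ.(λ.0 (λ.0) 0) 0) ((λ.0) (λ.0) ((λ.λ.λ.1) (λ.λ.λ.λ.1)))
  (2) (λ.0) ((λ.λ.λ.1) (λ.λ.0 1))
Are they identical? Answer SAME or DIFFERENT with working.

Term A:
  start: (λ.(λ.0 (λ.0) 0) 0) ((λ.0) (λ.0) ((λ.λ.λ.1) (λ.λ.λ.λ.1)))
  [1] (λ.0 (λ.0) 0) ((λ.0) (λ.0) ((λ.λ.λ.1) (λ.λ.λ.λ.1)))
  [2] (λ.0) (λ.0) ((λ.λ.λ.1) (λ.λ.λ.λ.1)) (λ.0) ((λ.0) (λ.0) ((λ.λ.λ.1) (λ.λ.λ.λ.1)))
  [3] (λ.0) ((λ.λ.λ.1) (λ.λ.λ.λ.1)) (λ.0) ((λ.0) (λ.0) ((λ.λ.λ.1) (λ.λ.λ.λ.1)))
  [4] (λ.λ.λ.1) (λ.λ.λ.λ.1) (λ.0) ((λ.0) (λ.0) ((λ.λ.λ.1) (λ.λ.λ.λ.1)))
  [5] (λ.λ.1) (λ.0) ((λ.0) (λ.0) ((λ.λ.λ.1) (λ.λ.λ.λ.1)))
  [6] (λ.λ.0) ((λ.0) (λ.0) ((λ.λ.λ.1) (λ.λ.λ.λ.1)))
  [7] λ.0

Term B:
  start: (λ.0) ((λ.λ.λ.1) (λ.λ.0 1))
  [1] (λ.λ.λ.1) (λ.λ.0 1)
  [2] λ.λ.1

Answer: DIFFERENT — A ⇓ λ.0, B ⇓ λ.λ.1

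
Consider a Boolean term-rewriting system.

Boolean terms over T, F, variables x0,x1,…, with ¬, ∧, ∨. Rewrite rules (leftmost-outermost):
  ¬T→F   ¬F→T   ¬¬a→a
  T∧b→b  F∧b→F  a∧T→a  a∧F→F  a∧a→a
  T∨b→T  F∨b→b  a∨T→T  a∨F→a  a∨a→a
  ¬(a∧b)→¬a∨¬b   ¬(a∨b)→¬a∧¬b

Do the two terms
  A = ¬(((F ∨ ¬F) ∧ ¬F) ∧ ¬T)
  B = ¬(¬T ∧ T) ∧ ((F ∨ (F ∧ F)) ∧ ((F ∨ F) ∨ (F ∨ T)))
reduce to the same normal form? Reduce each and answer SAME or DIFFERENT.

Term A:
  start: ¬(((F ∨ ¬F) ∧ ¬F) ∧ ¬T)
  →1  ¬((F ∨ ¬F) ∧ ¬F) ∨ ¬¬T
  →2  (¬(F ∨ ¬F) ∨ ¬¬F) ∨ ¬¬T
  →3  ((¬F ∧ ¬¬F) ∨ ¬¬F) ∨ ¬¬T
  →4  ((T ∧ ¬¬F) ∨ ¬¬F) ∨ ¬¬T
  →5  (¬¬F ∨ ¬¬F) ∨ ¬¬T
  →6  ¬¬F ∨ ¬¬T
  →7  F ∨ ¬¬T
  →8  ¬¬T
  →9  T

Term B:
  start: ¬(¬T ∧ T) ∧ ((F ∨ (F ∧ F)) ∧ ((F ∨ F) ∨ (F ∨ T)))
  →1  (¬¬T ∨ ¬T) ∧ ((F ∨ (F ∧ F)) ∧ ((F ∨ F) ∨ (F ∨ T)))
  →2  (T ∨ ¬T) ∧ ((F ∨ (F ∧ F)) ∧ ((F ∨ F) ∨ (F ∨ T)))
  →3  T ∧ ((F ∨ (F ∧ F)) ∧ ((F ∨ F) ∨ (F ∨ T)))
  →4  (F ∨ (F ∧ F)) ∧ ((F ∨ F) ∨ (F ∨ T))
  →5  (F ∧ F) ∧ ((F ∨ F) ∨ (F ∨ T))
  →6  F ∧ ((F ∨ F) ∨ (F ∨ T))
  →7  F

Answer: DIFFERENT — A ⇓ T, B ⇓ F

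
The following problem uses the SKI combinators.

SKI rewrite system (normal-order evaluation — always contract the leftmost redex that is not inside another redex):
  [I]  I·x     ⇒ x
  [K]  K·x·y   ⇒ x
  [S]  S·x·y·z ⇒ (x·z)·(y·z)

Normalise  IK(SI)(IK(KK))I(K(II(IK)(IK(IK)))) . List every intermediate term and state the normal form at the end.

Answer: normal form = K(KK)  (in 10 steps)

Reduction:
  start: IK(SI)(IK(KK))I(K(II(IK)(IK(IK))))
  step 1: K(SI)(IK(KK))I(K(II(IK)(IK(IK))))
  step 2: SII(K(II(IK)(IK(IK))))
  step 3: I(K(II(IK)(IK(IK))))(I(K(II(IK)(IK(IK)))))
  step 4: K(II(IK)(IK(IK)))(I(K(II(IK)(IK(IK)))))
  step 5: II(IK)(IK(IK))
  step 6: I(IK)(IK(IK))
  step 7: IK(IK(IK))
  step 8: K(IK(IK))
  step 9: K(K(IK))
  step 10: K(KK)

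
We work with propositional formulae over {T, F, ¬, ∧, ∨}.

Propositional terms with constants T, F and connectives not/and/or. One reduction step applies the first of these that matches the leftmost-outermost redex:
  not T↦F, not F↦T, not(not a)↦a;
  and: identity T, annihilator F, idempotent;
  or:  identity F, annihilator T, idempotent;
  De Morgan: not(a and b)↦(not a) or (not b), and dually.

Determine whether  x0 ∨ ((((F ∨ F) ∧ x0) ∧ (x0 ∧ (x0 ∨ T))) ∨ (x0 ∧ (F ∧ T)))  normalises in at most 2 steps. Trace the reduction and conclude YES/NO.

Answer: NO — after 2 steps the term is x0 ∨ ((F ∧ (x0 ∧ (x0 ∨ T))) ∨ (x0 ∧ (F ∧ T))), not yet normal

Working:
  start: x0 ∨ ((((F ∨ F) ∧ x0) ∧ (x0 ∧ (x0 ∨ T))) ∨ (x0 ∧ (F ∧ T)))
  →1  x0 ∨ (((F ∧ x0) ∧ (x0 ∧ (x0 ∨ T))) ∨ (x0 ∧ (F ∧ T)))
  →2  x0 ∨ ((F ∧ (x0 ∧ (x0 ∨ T))) ∨ (x0 ∧ (F ∧ T)))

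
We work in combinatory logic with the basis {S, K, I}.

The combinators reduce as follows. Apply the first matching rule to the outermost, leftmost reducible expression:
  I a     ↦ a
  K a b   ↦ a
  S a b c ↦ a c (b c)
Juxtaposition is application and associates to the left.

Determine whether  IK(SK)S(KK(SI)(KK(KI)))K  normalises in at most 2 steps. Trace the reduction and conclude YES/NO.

  start: IK(SK)S(KK(SI)(KK(KI)))K
  →1  K(SK)S(KK(SI)(KK(KI)))K
  →2  SK(KK(SI)(KK(KI)))K

Answer: NO — after 2 steps the term is SK(KK(SI)(KK(KI)))K, not yet normal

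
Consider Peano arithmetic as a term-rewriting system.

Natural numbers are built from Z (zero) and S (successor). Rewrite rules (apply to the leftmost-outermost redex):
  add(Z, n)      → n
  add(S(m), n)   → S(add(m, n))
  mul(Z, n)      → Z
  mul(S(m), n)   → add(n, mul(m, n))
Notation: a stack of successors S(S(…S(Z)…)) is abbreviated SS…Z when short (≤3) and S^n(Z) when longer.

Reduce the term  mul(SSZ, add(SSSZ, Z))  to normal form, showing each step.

  start: mul(SSZ, add(SSSZ, Z))
  step 1: add(add(SSSZ, Z), mul(SZ, add(SSSZ, Z)))
  step 2: add(S(add(SSZ, Z)), mul(SZ, add(SSSZ, Z)))
  step 3: S(add(add(SSZ, Z), mul(SZ, add(SSSZ, Z))))
  step 4: S(add(S(add(SZ, Z)), mul(SZ, add(SSSZ, Z))))
  step 5: S(S(add(add(SZ, Z), mul(SZ, add(SSSZ, Z)))))
  step 6: S(S(add(S(add(Z, Z)), mul(SZ, add(SSSZ, Z)))))
  step 7: S(S(S(add(add(Z, Z), mul(SZ, add(SSSZ, Z))))))
  step 8: S(S(S(add(Z, mul(SZ, add(SSSZ, Z))))))
  step 9: S(S(S(mul(SZ, add(SSSZ, Z)))))
  step 10: S(S(S(add(add(SSSZ, Z), mul(Z, add(SSSZ, Z))))))
  step 11: S(S(S(add(S(add(SSZ, Z)), mul(Z, add(SSSZ, Z))))))
  step 12: S(S(S(S(add(add(SSZ, Z), mul(Z, add(SSSZ, Z)))))))
  step 13: S(S(S(S(add(S(add(SZ, Z)), mul(Z, add(SSSZ, Z)))))))
  step 14: S(S(S(S(S(add(add(SZ, Z), mul(Z, add(SSSZ, Z))))))))
  step 15: S(S(S(S(S(add(S(add(Z, Z)), mul(Z, add(SSSZ, Z))))))))
  step 16: S(S(S(S(S(S(add(add(Z, Z), mul(Z, add(SSSZ, Z)))))))))
  step 17: S(S(S(S(S(S(add(Z, mul(Z, add(SSSZ, Z)))))))))
  step 18: S(S(S(S(S(S(mul(Z, add(SSSZ, Z))))))))
  step 19: S^6(Z)

Answer: normal form = S^6(Z)  (in 19 steps)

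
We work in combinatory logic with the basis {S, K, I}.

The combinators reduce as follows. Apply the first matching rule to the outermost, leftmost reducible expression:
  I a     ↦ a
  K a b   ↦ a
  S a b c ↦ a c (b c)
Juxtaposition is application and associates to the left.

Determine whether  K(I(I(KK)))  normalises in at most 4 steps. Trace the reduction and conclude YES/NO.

Answer: YES — reaches normal form K(KK) in 2 ≤ 4 steps

Reduction:
  start: K(I(I(KK)))
  step 1: K(I(KK))
  step 2: K(KK)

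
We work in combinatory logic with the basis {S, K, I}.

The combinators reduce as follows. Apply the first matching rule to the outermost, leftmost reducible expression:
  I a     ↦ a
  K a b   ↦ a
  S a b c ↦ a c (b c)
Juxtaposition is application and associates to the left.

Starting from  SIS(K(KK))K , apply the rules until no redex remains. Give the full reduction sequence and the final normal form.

  start: SIS(K(KK))K
  [1] I(K(KK))(S(K(KK)))K
  [2] K(KK)(S(K(KK)))K
  [3] KKK
  [4] K

Answer: normal form = K  (in 4 steps)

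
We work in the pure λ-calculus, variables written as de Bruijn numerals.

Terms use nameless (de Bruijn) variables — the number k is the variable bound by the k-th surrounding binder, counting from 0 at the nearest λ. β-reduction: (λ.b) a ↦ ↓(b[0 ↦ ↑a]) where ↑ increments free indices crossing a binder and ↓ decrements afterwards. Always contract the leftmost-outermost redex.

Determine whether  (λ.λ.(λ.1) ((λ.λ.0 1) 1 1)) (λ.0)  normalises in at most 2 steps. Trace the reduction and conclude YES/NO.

Answer: YES — reaches normal form λ.0 in 2 ≤ 2 steps

Reduction:
  start: (λ.λ.(λ.1) ((λ.λ.0 1) 1 1)) (λ.0)
  [1] λ.(λ.1) ((λ.λ.0 1) (λ.0) (λ.0))
  [2] λ.0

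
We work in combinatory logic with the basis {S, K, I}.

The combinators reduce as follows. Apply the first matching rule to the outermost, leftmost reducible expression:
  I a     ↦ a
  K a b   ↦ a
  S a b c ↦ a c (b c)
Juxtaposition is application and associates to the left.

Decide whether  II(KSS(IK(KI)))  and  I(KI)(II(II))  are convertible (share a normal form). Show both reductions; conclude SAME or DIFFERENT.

Term A:
  start: II(KSS(IK(KI)))
  step 1: I(KSS(IK(KI)))
  step 2: KSS(IK(KI))
  step 3: S(IK(KI))
  step 4: S(K(KI))

Term B:
  start: I(KI)(II(II))
  step 1: KI(II(II))
  step 2: I

Answer: DIFFERENT — A ⇓ S(K(KI)), B ⇓ I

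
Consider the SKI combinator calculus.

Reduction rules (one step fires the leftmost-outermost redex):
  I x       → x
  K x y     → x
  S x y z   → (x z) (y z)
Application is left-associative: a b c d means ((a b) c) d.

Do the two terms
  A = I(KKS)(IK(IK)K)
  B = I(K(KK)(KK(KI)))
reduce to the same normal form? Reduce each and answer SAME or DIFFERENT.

Term A:
  start: I(KKS)(IK(IK)K)
  →1  KKS(IK(IK)K)
  →2  K(IK(IK)K)
  →3  K(K(IK)K)
  →4  K(IK)
  →5  KK

Term B:
  start: I(K(KK)(KK(KI)))
  →1  K(KK)(KK(KI))
  →2  KK

Answer: SAME — A ⇓ KK, B ⇓ KK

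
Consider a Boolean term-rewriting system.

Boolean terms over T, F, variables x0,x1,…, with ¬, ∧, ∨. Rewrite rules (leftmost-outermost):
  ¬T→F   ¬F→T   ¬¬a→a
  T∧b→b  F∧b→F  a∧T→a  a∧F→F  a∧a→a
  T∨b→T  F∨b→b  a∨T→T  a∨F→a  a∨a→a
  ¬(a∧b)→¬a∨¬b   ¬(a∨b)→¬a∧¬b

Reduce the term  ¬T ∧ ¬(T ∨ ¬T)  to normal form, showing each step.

  start: ¬T ∧ ¬(T ∨ ¬T)
  [1] F ∧ ¬(T ∨ ¬T)
  [2] F

Answer: normal form = F  (in 2 steps)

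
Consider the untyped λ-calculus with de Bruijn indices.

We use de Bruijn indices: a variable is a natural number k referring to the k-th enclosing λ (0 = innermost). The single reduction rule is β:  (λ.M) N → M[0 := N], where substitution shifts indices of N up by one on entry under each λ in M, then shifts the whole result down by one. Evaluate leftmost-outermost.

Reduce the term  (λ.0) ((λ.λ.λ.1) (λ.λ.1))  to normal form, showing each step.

Answer: normal form = λ.λ.1  (in 2 steps)

Reduction:
  start: (λ.0) ((λ.λ.λ.1) (λ.λ.1))
  →1  (λ.λ.λ.1) (λ.λ.1)
  →2  λ.λ.1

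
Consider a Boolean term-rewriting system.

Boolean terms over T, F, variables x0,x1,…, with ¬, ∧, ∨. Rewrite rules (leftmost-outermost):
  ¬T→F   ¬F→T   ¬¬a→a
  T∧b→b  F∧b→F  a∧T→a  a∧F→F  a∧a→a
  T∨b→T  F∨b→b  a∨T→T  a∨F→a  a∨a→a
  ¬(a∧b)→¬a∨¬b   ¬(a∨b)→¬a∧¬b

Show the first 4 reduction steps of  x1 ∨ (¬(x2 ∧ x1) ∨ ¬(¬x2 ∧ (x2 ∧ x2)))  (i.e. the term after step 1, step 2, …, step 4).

  start: x1 ∨ (¬(x2 ∧ x1) ∨ ¬(¬x2 ∧ (x2 ∧ x2)))
  →1  x1 ∨ ((¬x2 ∨ ¬x1) ∨ ¬(¬x2 ∧ (x2 ∧ x2)))
  →2  x1 ∨ ((¬x2 ∨ ¬x1) ∨ (¬¬x2 ∨ ¬(x2 ∧ x2)))
  →3  x1 ∨ ((¬x2 ∨ ¬x1) ∨ (x2 ∨ ¬(x2 ∧ x2)))
  →4  x1 ∨ ((¬x2 ∨ ¬x1) ∨ (x2 ∨ (¬x2 ∨ ¬x2)))

Answer: after 4 steps: x1 ∨ ((¬x2 ∨ ¬x1) ∨ (x2 ∨ (¬x2 ∨ ¬x2)))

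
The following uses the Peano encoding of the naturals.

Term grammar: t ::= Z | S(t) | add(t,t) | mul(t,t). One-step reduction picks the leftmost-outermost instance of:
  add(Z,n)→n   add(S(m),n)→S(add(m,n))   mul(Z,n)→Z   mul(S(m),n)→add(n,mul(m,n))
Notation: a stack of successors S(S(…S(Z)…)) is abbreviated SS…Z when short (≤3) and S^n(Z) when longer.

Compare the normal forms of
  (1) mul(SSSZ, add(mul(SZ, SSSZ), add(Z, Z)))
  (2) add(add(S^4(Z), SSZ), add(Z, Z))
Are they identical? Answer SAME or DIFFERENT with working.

Answer: DIFFERENT — A ⇓ S^9(Z), B ⇓ S^6(Z)

Reduction:
Term A:
  start: mul(SSSZ, add(mul(SZ, SSSZ), add(Z, Z)))
  step 1: add(add(mul(SZ, SSSZ), add(Z, Z)), mul(SSZ, add(mul(SZ, SSSZ), add(Z, Z))))
  step 2: add(add(add(SSSZ, mul(Z, SSSZ)), add(Z, Z)), mul(SSZ, add(mul(SZ, SSSZ), add(Z, Z))))
  step 3: add(add(S(add(SSZ, mul(Z, SSSZ))), add(Z, Z)), mul(SSZ, add(mul(SZ, SSSZ), add(Z, Z))))
  step 4: add(S(add(add(SSZ, mul(Z, SSSZ)), add(Z, Z))), mul(SSZ, add(mul(SZ, SSSZ), add(Z, Z))))
  step 5: S(add(add(add(SSZ, mul(Z, SSSZ)), add(Z, Z)), mul(SSZ, add(mul(SZ, SSSZ), add(Z, Z)))))
  step 6: S(add(add(S(add(SZ, mul(Z, SSSZ))), add(Z, Z)), mul(SSZ, add(mul(SZ, SSSZ), add(Z, Z)))))
  step 7: S(add(S(add(add(SZ, mul(Z, SSSZ)), add(Z, Z))), mul(SSZ, add(mul(SZ, SSSZ), add(Z, Z)))))
  step 8: S(S(add(add(add(SZ, mul(Z, SSSZ)), add(Z, Z)), mul(SSZ, add(mul(SZ, SSSZ), add(Z, Z))))))
  step 9: S(S(add(add(S(add(Z, mul(Z, SSSZ))), add(Z, Z)), mul(SSZ, add(mul(SZ, SSSZ), add(Z, Z))))))
  step 10: S(S(add(S(add(add(Z, mul(Z, SSSZ)), add(Z, Z))), mul(SSZ, add(mul(SZ, SSSZ), add(Z, Z))))))
  step 11: S(S(S(add(add(add(Z, mul(Z, SSSZ)), add(Z, Z)), mul(SSZ, add(mul(SZ, SSSZ), add(Z, Z)))))))
  step 12: S(S(S(add(add(mul(Z, SSSZ), add(Z, Z)), mul(SSZ, add(mul(SZ, SSSZ), add(Z, Z)))))))
  step 13: S(S(S(add(add(Z, add(Z, Z)), mul(SSZ, add(mul(SZ, SSSZ), add(Z, Z)))))))
  step 14: S(S(S(add(add(Z, Z), mul(SSZ, add(mul(SZ, SSSZ), add(Z, Z)))))))
  step 15: S(S(S(add(Z, mul(SSZ, add(mul(SZ, SSSZ), add(Z, Z)))))))
  step 16: S(S(S(mul(SSZ, add(mul(SZ, SSSZ), add(Z, Z))))))
  step 17: S(S(S(add(add(mul(SZ, SSSZ), add(Z, Z)), mul(SZ, add(mul(SZ, SSSZ), add(Z, Z)))))))
  step 18: S(S(S(add(add(add(SSSZ, mul(Z, SSSZ)), add(Z, Z)), mul(SZ, add(mul(SZ, SSSZ), add(Z, Z)))))))
  step 19: S(S(S(add(add(S(add(SSZ, mul(Z, SSSZ))), add(Z, Z)), mul(SZ, add(mul(SZ, SSSZ), add(Z, Z)))))))
  step 20: S(S(S(add(S(add(add(SSZ, mul(Z, SSSZ)), add(Z, Z))), mul(SZ, add(mul(SZ, SSSZ), add(Z, Z)))))))
  step 21: S(S(S(S(add(add(add(SSZ, mul(Z, SSSZ)), add(Z, Z)), mul(SZ, add(mul(SZ, SSSZ), add(Z, Z))))))))
  step 22: S(S(S(S(add(add(S(add(SZ, mul(Z, SSSZ))), add(Z, Z)), mul(SZ, add(mul(SZ, SSSZ), add(Z, Z))))))))
  step 23: S(S(S(S(add(S(add(add(SZ, mul(Z, SSSZ)), add(Z, Z))), mul(SZ, add(mul(SZ, SSSZ), add(Z, Z))))))))
  step 24: S(S(S(S(S(add(add(add(SZ, mul(Z, SSSZ)), add(Z, Z)), mul(SZ, add(mul(SZ, SSSZ), add(Z, Z)))))))))
  step 25: S(S(S(S(S(add(add(S(add(Z, mul(Z, SSSZ))), add(Z, Z)), mul(SZ, add(mul(SZ, SSSZ), add(Z, Z)))))))))
  step 26: S(S(S(S(S(add(S(add(add(Z, mul(Z, SSSZ)), add(Z, Z))), mul(SZ, add(mul(SZ, SSSZ), add(Z, Z)))))))))
  step 27: S(S(S(S(S(S(add(add(add(Z, mul(Z, SSSZ)), add(Z, Z)), mul(SZ, add(mul(SZ, SSSZ), add(Z, Z))))))))))
  step 28: S(S(S(S(S(S(add(add(mul(Z, SSSZ), add(Z, Z)), mul(SZ, add(mul(SZ, SSSZ), add(Z, Z))))))))))
  step 29: S(S(S(S(S(S(add(add(Z, add(Z, Z)), mul(SZ, add(mul(SZ, SSSZ), add(Z, Z))))))))))
  step 30: S(S(S(S(S(S(add(add(Z, Z), mul(SZ, add(mul(SZ, SSSZ), add(Z, Z))))))))))
  step 31: S(S(S(S(S(S(add(Z, mul(SZ, add(mul(SZ, SSSZ), add(Z, Z))))))))))
  step 32: S(S(S(S(S(S(mul(SZ, add(mul(SZ, SSSZ), add(Z, Z)))))))))
  step 33: S(S(S(S(S(S(add(add(mul(SZ, SSSZ), add(Z, Z)), mul(Z, add(mul(SZ, SSSZ), add(Z, Z))))))))))
  step 34: S(S(S(S(S(S(add(add(add(SSSZ, mul(Z, SSSZ)), add(Z, Z)), mul(Z, add(mul(SZ, SSSZ), add(Z, Z))))))))))
  step 35: S(S(S(S(S(S(add(add(S(add(SSZ, mul(Z, SSSZ))), add(Z, Z)), mul(Z, add(mul(SZ, SSSZ), add(Z, Z))))))))))
  step 36: S(S(S(S(S(S(add(S(add(add(SSZ, mul(Z, SSSZ)), add(Z, Z))), mul(Z, add(mul(SZ, SSSZ), add(Z, Z))))))))))
  step 37: S(S(S(S(S(S(S(add(add(add(SSZ, mul(Z, SSSZ)), add(Z, Z)), mul(Z, add(mul(SZ, SSSZ), add(Z, Z)))))))))))
  step 38: S(S(S(S(S(S(S(add(add(S(add(SZ, mul(Z, SSSZ))), add(Z, Z)), mul(Z, add(mul(SZ, SSSZ), add(Z, Z)))))))))))
  step 39: S(S(S(S(S(S(S(add(S(add(add(SZ, mul(Z, SSSZ)), add(Z, Z))), mul(Z, add(mul(SZ, SSSZ), add(Z, Z)))))))))))
  step 40: S(S(S(S(S(S(S(S(add(add(add(SZ, mul(Z, SSSZ)), add(Z, Z)), mul(Z, add(mul(SZ, SSSZ), add(Z, Z))))))))))))
  step 41: S(S(S(S(S(S(S(S(add(add(S(add(Z, mul(Z, SSSZ))), add(Z, Z)), mul(Z, add(mul(SZ, SSSZ), add(Z, Z))))))))))))
  step 42: S(S(S(S(S(S(S(S(add(S(add(add(Z, mul(Z, SSSZ)), add(Z, Z))), mul(Z, add(mul(SZ, SSSZ), add(Z, Z))))))))))))
  step 43: S(S(S(S(S(S(S(S(S(add(add(add(Z, mul(Z, SSSZ)), add(Z, Z)), mul(Z, add(mul(SZ, SSSZ), add(Z, Z)))))))))))))
  step 44: S(S(S(S(S(S(S(S(S(add(add(mul(Z, SSSZ), add(Z, Z)), mul(Z, add(mul(SZ, SSSZ), add(Z, Z)))))))))))))
  step 45: S(S(S(S(S(S(S(S(S(add(add(Z, add(Z, Z)), mul(Z, add(mul(SZ, SSSZ), add(Z, Z)))))))))))))
  step 46: S(S(S(S(S(S(S(S(S(add(add(Z, Z), mul(Z, add(mul(SZ, SSSZ), add(Z, Z)))))))))))))
  step 47: S(S(S(S(S(S(S(S(S(add(Z, mul(Z, add(mul(SZ, SSSZ), add(Z, Z)))))))))))))
  step 48: S(S(S(S(S(S(S(S(S(mul(Z, add(mul(SZ, SSSZ), add(Z, Z))))))))))))
  step 49: S^9(Z)

Term B:
  start: add(add(S^4(Z), SSZ), add(Z, Z))
  step 1: add(S(add(SSSZ, SSZ)), add(Z, Z))
  step 2: S(add(add(SSSZ, SSZ), add(Z, Z)))
  step 3: S(add(S(add(SSZ, SSZ)), add(Z, Z)))
  step 4: S(S(add(add(SSZ, SSZ), add(Z, Z))))
  step 5: S(S(add(S(add(SZ, SSZ)), add(Z, Z))))
  step 6: S(S(S(add(add(SZ, SSZ), add(Z, Z)))))
  step 7: S(S(S(add(S(add(Z, SSZ)), add(Z, Z)))))
  step 8: S(S(S(S(add(add(Z, SSZ), add(Z, Z))))))
  step 9: S(S(S(S(add(SSZ, add(Z, Z))))))
  step 10: S(S(S(S(S(add(SZ, add(Z, Z)))))))
  step 11: S(S(S(S(S(S(add(Z, add(Z, Z))))))))
  step 12: S(S(S(S(S(S(add(Z, Z)))))))
  step 13: S^6(Z)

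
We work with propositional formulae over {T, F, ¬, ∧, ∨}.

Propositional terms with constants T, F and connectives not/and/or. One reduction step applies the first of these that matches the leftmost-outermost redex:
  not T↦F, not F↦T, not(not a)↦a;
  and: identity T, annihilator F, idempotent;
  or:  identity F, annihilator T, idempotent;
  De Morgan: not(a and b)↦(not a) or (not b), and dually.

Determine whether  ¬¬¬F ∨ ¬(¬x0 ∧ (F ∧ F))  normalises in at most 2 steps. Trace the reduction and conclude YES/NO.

Answer: NO — after 2 steps the term is T ∨ ¬(¬x0 ∧ (F ∧ F)), not yet normal

Reduction:
  start: ¬¬¬F ∨ ¬(¬x0 ∧ (F ∧ F))
  →1  ¬F ∨ ¬(¬x0 ∧ (F ∧ F))
  →2  T ∨ ¬(¬x0 ∧ (F ∧ F))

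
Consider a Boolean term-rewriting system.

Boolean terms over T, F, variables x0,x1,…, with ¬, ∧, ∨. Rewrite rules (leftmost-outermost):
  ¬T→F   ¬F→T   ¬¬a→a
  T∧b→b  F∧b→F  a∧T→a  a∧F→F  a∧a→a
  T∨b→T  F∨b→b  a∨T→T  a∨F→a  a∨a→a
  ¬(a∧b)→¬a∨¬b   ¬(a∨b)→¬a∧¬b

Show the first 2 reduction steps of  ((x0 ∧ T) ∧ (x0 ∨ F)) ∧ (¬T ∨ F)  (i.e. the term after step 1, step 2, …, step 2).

  start: ((x0 ∧ T) ∧ (x0 ∨ F)) ∧ (¬T ∨ F)
  [1] (x0 ∧ (x0 ∨ F)) ∧ (¬T ∨ F)
  [2] (x0 ∧ x0) ∧ (¬T ∨ F)

Answer: after 2 steps: (x0 ∧ x0) ∧ (¬T ∨ F)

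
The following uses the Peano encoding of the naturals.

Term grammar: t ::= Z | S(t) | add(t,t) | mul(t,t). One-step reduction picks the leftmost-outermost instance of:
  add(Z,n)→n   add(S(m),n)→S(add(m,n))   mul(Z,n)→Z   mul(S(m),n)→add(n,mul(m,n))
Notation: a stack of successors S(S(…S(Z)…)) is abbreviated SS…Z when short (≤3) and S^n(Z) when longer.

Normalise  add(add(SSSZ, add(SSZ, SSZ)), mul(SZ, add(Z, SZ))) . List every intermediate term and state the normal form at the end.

Answer: normal form = S^8(Z)  (in 20 steps)

Derivation:
  start: add(add(SSSZ, add(SSZ, SSZ)), mul(SZ, add(Z, SZ)))
  [1] add(S(add(SSZ, add(SSZ, SSZ))), mul(SZ, add(Z, SZ)))
  [2] S(add(add(SSZ, add(SSZ, SSZ)), mul(SZ, add(Z, SZ))))
  [3] S(add(S(add(SZ, add(SSZ, SSZ))), mul(SZ, add(Z, SZ))))
  [4] S(S(add(add(SZ, add(SSZ, SSZ)), mul(SZ, add(Z, SZ)))))
  [5] S(S(add(S(add(Z, add(SSZ, SSZ))), mul(SZ, add(Z, SZ)))))
  [6] S(S(S(add(add(Z, add(SSZ, SSZ)), mul(SZ, add(Z, SZ))))))
  [7] S(S(S(add(add(SSZ, SSZ), mul(SZ, add(Z, SZ))))))
  [8] S(S(S(add(S(add(SZ, SSZ)), mul(SZ, add(Z, SZ))))))
  [9] S(S(S(S(add(add(SZ, SSZ), mul(SZ, add(Z, SZ)))))))
  [10] S(S(S(S(add(S(add(Z, SSZ)), mul(SZ, add(Z, SZ)))))))
  [11] S(S(S(S(S(add(add(Z, SSZ), mul(SZ, add(Z, SZ))))))))
  [12] S(S(S(S(S(add(SSZ, mul(SZ, add(Z, SZ))))))))
  [13] S(S(S(S(S(S(add(SZ, mul(SZ, add(Z, SZ)))))))))
  [14] S(S(S(S(S(S(S(add(Z, mul(SZ, add(Z, SZ))))))))))
  [15] S(S(S(S(S(S(S(mul(SZ, add(Z, SZ)))))))))
  [16] S(S(S(S(S(S(S(add(add(Z, SZ), mul(Z, add(Z, SZ))))))))))
  [17] S(S(S(S(S(S(S(add(SZ, mul(Z, add(Z, SZ))))))))))
  [18] S(S(S(S(S(S(S(S(add(Z, mul(Z, add(Z, SZ)))))))))))
  [19] S(S(S(S(S(S(S(S(mul(Z, add(Z, SZ))))))))))
  [20] S^8(Z)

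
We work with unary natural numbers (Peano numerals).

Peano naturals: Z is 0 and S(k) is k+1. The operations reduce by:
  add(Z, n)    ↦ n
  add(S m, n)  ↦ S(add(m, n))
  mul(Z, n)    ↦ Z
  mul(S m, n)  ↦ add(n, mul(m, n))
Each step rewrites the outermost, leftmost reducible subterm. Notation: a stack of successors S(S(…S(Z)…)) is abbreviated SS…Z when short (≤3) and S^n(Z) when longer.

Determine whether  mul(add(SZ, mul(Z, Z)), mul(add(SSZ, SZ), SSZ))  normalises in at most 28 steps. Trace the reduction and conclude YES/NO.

  start: mul(add(SZ, mul(Z, Z)), mul(add(SSZ, SZ), SSZ))
  →1  mul(S(add(Z, mul(Z, Z))), mul(add(SSZ, SZ), SSZ))
  →2  add(mul(add(SSZ, SZ), SSZ), mul(add(Z, mul(Z, Z)), mul(add(SSZ, SZ), SSZ)))
  →3  add(mul(S(add(SZ, SZ)), SSZ), mul(add(Z, mul(Z, Z)), mul(add(SSZ, SZ), SSZ)))
  →4  add(add(SSZ, mul(add(SZ, SZ), SSZ)), mul(add(Z, mul(Z, Z)), mul(add(SSZ, SZ), SSZ)))
  →5  add(S(add(SZ, mul(add(SZ, SZ), SSZ))), mul(add(Z, mul(Z, Z)), mul(add(SSZ, SZ), SSZ)))
  →6  S(add(add(SZ, mul(add(SZ, SZ), SSZ)), mul(add(Z, mul(Z, Z)), mul(add(SSZ, SZ), SSZ))))
  →7  S(add(S(add(Z, mul(add(SZ, SZ), SSZ))), mul(add(Z, mul(Z, Z)), mul(add(SSZ, SZ), SSZ))))
  →8  S(S(add(add(Z, mul(add(SZ, SZ), SSZ)), mul(add(Z, mul(Z, Z)), mul(add(SSZ, SZ), SSZ)))))
  →9  S(S(add(mul(add(SZ, SZ), SSZ), mul(add(Z, mul(Z, Z)), mul(add(SSZ, SZ), SSZ)))))
  →10  S(S(add(mul(S(add(Z, SZ)), SSZ), mul(add(Z, mul(Z, Z)), mul(add(SSZ, SZ), SSZ)))))
  →11  S(S(add(add(SSZ, mul(add(Z, SZ), SSZ)), mul(add(Z, mul(Z, Z)), mul(add(SSZ, SZ), SSZ)))))
  →12  S(S(add(S(add(SZ, mul(add(Z, SZ), SSZ))), mul(add(Z, mul(Z, Z)), mul(add(SSZ, SZ), SSZ)))))
  →13  S(S(S(add(add(SZ, mul(add(Z, SZ), SSZ)), mul(add(Z, mul(Z, Z)), mul(add(SSZ, SZ), SSZ))))))
  →14  S(S(S(add(S(add(Z, mul(add(Z, SZ), SSZ))), mul(add(Z, mul(Z, Z)), mul(add(SSZ, SZ), SSZ))))))
  →15  S(S(S(S(add(add(Z, mul(add(Z, SZ), SSZ)), mul(add(Z, mul(Z, Z)), mul(add(SSZ, SZ), SSZ)))))))
  →16  S(S(S(S(add(mul(add(Z, SZ), SSZ), mul(add(Z, mul(Z, Z)), mul(add(SSZ, SZ), SSZ)))))))
  →17  S(S(S(S(add(mul(SZ, SSZ), mul(add(Z, mul(Z, Z)), mul(add(SSZ, SZ), SSZ)))))))
  →18  S(S(S(S(add(add(SSZ, mul(Z, SSZ)), mul(add(Z, mul(Z, Z)), mul(add(SSZ, SZ), SSZ)))))))
  →19  S(S(S(S(add(S(add(SZ, mul(Z, SSZ))), mul(add(Z, mul(Z, Z)), mul(add(SSZ, SZ), SSZ)))))))
  →20  S(S(S(S(S(add(add(SZ, mul(Z, SSZ)), mul(add(Z, mul(Z, Z)), mul(add(SSZ, SZ), SSZ))))))))
  →21  S(S(S(S(S(add(S(add(Z, mul(Z, SSZ))), mul(add(Z, mul(Z, Z)), mul(add(SSZ, SZ), SSZ))))))))
  →22  S(S(S(S(S(S(add(add(Z, mul(Z, SSZ)), mul(add(Z, mul(Z, Z)), mul(add(SSZ, SZ), SSZ)))))))))
  →23  S(S(S(S(S(S(add(mul(Z, SSZ), mul(add(Z, mul(Z, Z)), mul(add(SSZ, SZ), SSZ)))))))))
  →24  S(S(S(S(S(S(add(Z, mul(add(Z, mul(Z, Z)), mul(add(SSZ, SZ), SSZ)))))))))
  →25  S(S(S(S(S(S(mul(add(Z, mul(Z, Z)), mul(add(SSZ, SZ), SSZ))))))))
  →26  S(S(S(S(S(S(mul(mul(Z, Z), mul(add(SSZ, SZ), SSZ))))))))
  →27  S(S(S(S(S(S(mul(Z, mul(add(SSZ, SZ), SSZ))))))))
  →28  S^6(Z)

Answer: YES — reaches normal form S^6(Z) in 28 ≤ 28 steps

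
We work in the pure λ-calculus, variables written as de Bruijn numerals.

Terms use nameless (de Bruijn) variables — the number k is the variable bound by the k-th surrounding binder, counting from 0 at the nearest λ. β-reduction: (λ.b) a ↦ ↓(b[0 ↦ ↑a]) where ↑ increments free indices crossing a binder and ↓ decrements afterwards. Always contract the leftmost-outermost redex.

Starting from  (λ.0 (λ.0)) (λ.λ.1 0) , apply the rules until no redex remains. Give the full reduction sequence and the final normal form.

Answer: normal form = λ.0  (in 3 steps)

Working:
  start: (λ.0 (λ.0)) (λ.λ.1 0)
  step 1: (λ.λ.1 0) (λ.0)
  step 2: λ.(λ.0) 0
  step 3: λ.0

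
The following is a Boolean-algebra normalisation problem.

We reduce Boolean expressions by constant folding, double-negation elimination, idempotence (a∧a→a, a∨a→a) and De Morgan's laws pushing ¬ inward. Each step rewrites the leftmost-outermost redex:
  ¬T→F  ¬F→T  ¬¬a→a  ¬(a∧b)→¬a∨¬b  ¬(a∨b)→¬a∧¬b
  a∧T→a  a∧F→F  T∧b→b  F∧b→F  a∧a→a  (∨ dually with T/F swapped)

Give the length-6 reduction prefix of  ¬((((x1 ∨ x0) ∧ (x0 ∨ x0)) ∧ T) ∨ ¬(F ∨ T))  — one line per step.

Answer: after 6 steps: (((¬x1 ∧ ¬x0) ∨ ¬x0) ∨ ¬T) ∧ ¬¬(F ∨ T)

Working:
  start: ¬((((x1 ∨ x0) ∧ (x0 ∨ x0)) ∧ T) ∨ ¬(F ∨ T))
  step 1: ¬(((x1 ∨ x0) ∧ (x0 ∨ x0)) ∧ T) ∧ ¬¬(F ∨ T)
  step 2: (¬((x1 ∨ x0) ∧ (x0 ∨ x0)) ∨ ¬T) ∧ ¬¬(F ∨ T)
  step 3: ((¬(x1 ∨ x0) ∨ ¬(x0 ∨ x0)) ∨ ¬T) ∧ ¬¬(F ∨ T)
  step 4: (((¬x1 ∧ ¬x0) ∨ ¬(x0 ∨ x0)) ∨ ¬T) ∧ ¬¬(F ∨ T)
  step 5: (((¬x1 ∧ ¬x0) ∨ (¬x0 ∧ ¬x0)) ∨ ¬T) ∧ ¬¬(F ∨ T)
  step 6: (((¬x1 ∧ ¬x0) ∨ ¬x0) ∨ ¬T) ∧ ¬¬(F ∨ T)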